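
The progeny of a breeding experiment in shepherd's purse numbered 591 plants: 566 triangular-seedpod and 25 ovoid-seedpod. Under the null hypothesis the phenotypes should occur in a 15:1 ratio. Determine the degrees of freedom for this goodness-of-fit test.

1

A goodness-of-fit test with 2 phenotype classes has df = 2 − 1 = 1.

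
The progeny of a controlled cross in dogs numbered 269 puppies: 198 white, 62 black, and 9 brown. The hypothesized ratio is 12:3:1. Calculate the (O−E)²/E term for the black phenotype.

2.651

Total ratio parts = 16. Expected numbers out of 269:
  white: 269 × 12/16 = 201.75
  black: 269 × 3/16 = 50.4375
  brown: 269 × 1/16 = 16.8125
Contribution of black: (62 − 50.4375)² / 50.4375 = 2.6506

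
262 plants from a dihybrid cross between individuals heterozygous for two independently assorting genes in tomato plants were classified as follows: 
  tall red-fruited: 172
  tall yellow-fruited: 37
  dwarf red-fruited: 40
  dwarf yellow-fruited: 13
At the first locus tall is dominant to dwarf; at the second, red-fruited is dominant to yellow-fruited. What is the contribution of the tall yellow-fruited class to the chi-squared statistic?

2.993

A dihybrid F₂ with independent assortment and complete dominance at both loci gives a 9:3:3:1 phenotypic ratio.
Under the 9:3:3:1 hypothesis (Σ ratio = 16, N = 262):
  tall red-fruited: 262 × 9/16 = 147.375
  tall yellow-fruited: 262 × 3/16 = 49.125
  dwarf red-fruited: 262 × 3/16 = 49.125
  dwarf yellow-fruited: 262 × 1/16 = 16.375
Contribution of tall yellow-fruited: (37 − 49.125)² / 49.125 = 2.9927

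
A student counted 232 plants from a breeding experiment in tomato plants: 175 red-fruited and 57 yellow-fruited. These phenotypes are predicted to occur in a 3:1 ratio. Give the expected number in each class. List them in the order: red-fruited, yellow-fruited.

Expected counts for N = 232 under a 3:1 ratio (total parts = 4):
  red-fruited: 232 × 3/4 = 174
  yellow-fruited: 232 × 1/4 = 58

174, 58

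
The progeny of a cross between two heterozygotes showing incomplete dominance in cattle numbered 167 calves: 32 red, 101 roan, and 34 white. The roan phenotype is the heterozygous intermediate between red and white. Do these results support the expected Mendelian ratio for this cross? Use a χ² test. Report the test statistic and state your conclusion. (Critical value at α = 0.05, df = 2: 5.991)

With incomplete dominance, a heterozygote × heterozygote cross gives a 1:2:1 phenotypic ratio.
Total ratio parts = 4. Expected numbers out of 167:
  red: 167 × 1/4 = 41.75
  roan: 167 × 2/4 = 83.5
  white: 167 × 1/4 = 41.75
χ² = Σ (O − E)² / E
  red: (32 − 41.75)² / 41.75 = 2.2769
  roan: (101 − 83.5)² / 83.5 = 3.6677
  white: (34 − 41.75)² / 41.75 = 1.4386
χ² = 2.2769 + 3.6677 + 1.4386 = 7.3832 ≈ 7.383
Degrees of freedom = 3 − 1 = 2; critical value at α = 0.05 is 5.991.
Since 7.383 > 5.991, we reject the null hypothesis — the data do not fit the 1:2:1 ratio.

7.383; not consistent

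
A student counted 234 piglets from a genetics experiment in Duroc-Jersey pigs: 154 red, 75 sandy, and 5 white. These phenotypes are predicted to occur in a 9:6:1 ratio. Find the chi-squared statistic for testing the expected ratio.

The 9:6:1 ratio has 16 parts, so with N = 234 the expected counts are:
  red: 234 × 9/16 = 131.625
  sandy: 234 × 6/16 = 87.75
  white: 234 × 1/16 = 14.625
χ² = Σ (O − E)² / E
  red: (154 − 131.625)² / 131.625 = 3.8035
  sandy: (75 − 87.75)² / 87.75 = 1.8526
  white: (5 − 14.625)² / 14.625 = 6.3344
χ² = 3.8035 + 1.8526 + 6.3344 = 11.9905 ≈ 11.991

11.991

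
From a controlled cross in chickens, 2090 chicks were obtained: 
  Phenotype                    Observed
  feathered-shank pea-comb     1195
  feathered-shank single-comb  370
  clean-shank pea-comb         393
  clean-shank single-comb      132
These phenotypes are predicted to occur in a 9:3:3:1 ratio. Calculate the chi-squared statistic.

The 9:3:3:1 ratio has 16 parts, so with N = 2090 the expected counts are:
  feathered-shank pea-comb: 2090 × 9/16 = 1175.625
  feathered-shank single-comb: 2090 × 3/16 = 391.875
  clean-shank pea-comb: 2090 × 3/16 = 391.875
  clean-shank single-comb: 2090 × 1/16 = 130.625
χ² = Σ (O − E)² / E
  feathered-shank pea-comb: (1195 − 1175.625)² / 1175.625 = 0.3193
  feathered-shank single-comb: (370 − 391.875)² / 391.875 = 1.2211
  clean-shank pea-comb: (393 − 391.875)² / 391.875 = 0.0032
  clean-shank single-comb: (132 − 130.625)² / 130.625 = 0.0145
χ² = 0.3193 + 1.2211 + 0.0032 + 0.0145 = 1.5581 ≈ 1.558

1.558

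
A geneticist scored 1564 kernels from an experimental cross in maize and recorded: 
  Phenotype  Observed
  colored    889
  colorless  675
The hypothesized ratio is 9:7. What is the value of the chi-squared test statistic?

Expected counts for N = 1564 under a 9:7 ratio (total parts = 16):
  colored: 1564 × 9/16 = 879.75
  colorless: 1564 × 7/16 = 684.25
χ² = Σ (O − E)² / E
  colored: (889 − 879.75)² / 879.75 = 0.0973
  colorless: (675 − 684.25)² / 684.25 = 0.1250
χ² = 0.0973 + 0.1250 = 0.2223 ≈ 0.222

0.222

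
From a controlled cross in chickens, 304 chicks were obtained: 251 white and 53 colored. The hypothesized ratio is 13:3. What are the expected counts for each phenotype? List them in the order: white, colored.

The 13:3 ratio has 16 parts, so with N = 304 the expected counts are:
  white: 304 × 13/16 = 247
  colored: 304 × 3/16 = 57

247, 57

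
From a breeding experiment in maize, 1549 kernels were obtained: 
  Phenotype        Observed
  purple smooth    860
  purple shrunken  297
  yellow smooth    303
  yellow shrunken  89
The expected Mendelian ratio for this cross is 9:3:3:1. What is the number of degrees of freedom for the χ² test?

3

A goodness-of-fit test with 4 phenotype classes has df = 4 − 1 = 3.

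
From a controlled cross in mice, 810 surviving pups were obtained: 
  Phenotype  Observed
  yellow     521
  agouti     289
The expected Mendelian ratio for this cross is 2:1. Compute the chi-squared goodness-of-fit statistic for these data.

Total ratio parts = 3. Expected numbers out of 810:
  yellow: 810 × 2/3 = 540
  agouti: 810 × 1/3 = 270
χ² = Σ (O − E)² / E
  yellow: (521 − 540)² / 540 = 0.6685
  agouti: (289 − 270)² / 270 = 1.3370
χ² = 0.6685 + 1.3370 = 2.0055 ≈ 2.006

2.006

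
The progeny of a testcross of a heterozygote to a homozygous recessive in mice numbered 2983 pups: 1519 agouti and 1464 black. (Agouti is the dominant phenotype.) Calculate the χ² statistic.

1.014

A testcross of a heterozygote (Aa × aa) gives a 1:1 phenotypic ratio.
Total ratio parts = 2. Expected numbers out of 2983:
  agouti: 2983 × 1/2 = 1491.5
  black: 2983 × 1/2 = 1491.5
χ² = Σ (O − E)² / E
  agouti: (1519 − 1491.5)² / 1491.5 = 0.5070
  black: (1464 − 1491.5)² / 1491.5 = 0.5070
χ² = 0.5070 + 0.5070 = 1.014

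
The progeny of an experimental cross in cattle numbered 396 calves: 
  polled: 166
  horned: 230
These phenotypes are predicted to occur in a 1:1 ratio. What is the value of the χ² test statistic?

10.343

Expected counts for N = 396 under a 1:1 ratio (total parts = 2):
  polled: 396 × 1/2 = 198
  horned: 396 × 1/2 = 198
χ² = Σ (O − E)² / E
  polled: (166 − 198)² / 198 = 5.1717
  horned: (230 − 198)² / 198 = 5.1717
χ² = 5.1717 + 5.1717 = 10.3434 ≈ 10.343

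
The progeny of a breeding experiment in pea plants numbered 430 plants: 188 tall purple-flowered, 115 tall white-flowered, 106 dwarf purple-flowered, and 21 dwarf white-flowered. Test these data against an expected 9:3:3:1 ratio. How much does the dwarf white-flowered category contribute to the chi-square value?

1.284

Total ratio parts = 16. Expected numbers out of 430:
  tall purple-flowered: 430 × 9/16 = 241.875
  tall white-flowered: 430 × 3/16 = 80.625
  dwarf purple-flowered: 430 × 3/16 = 80.625
  dwarf white-flowered: 430 × 1/16 = 26.875
Contribution of dwarf white-flowered: (21 − 26.875)² / 26.875 = 1.2843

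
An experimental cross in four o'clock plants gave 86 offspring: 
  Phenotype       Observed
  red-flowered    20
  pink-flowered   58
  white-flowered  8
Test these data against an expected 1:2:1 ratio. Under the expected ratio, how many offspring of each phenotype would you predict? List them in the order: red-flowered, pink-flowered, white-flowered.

21.5, 43, 21.5

The 1:2:1 ratio has 4 parts, so with N = 86 the expected counts are:
  red-flowered: 86 × 1/4 = 21.5
  pink-flowered: 86 × 2/4 = 43
  white-flowered: 86 × 1/4 = 21.5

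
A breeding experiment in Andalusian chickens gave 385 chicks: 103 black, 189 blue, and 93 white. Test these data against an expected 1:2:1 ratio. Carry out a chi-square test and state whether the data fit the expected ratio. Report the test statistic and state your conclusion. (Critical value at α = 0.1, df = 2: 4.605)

0.647; consistent

The 1:2:1 ratio has 4 parts, so with N = 385 the expected counts are:
  black: 385 × 1/4 = 96.25
  blue: 385 × 2/4 = 192.5
  white: 385 × 1/4 = 96.25
χ² = Σ (O − E)² / E
  black: (103 − 96.25)² / 96.25 = 0.4734
  blue: (189 − 192.5)² / 192.5 = 0.0636
  white: (93 − 96.25)² / 96.25 = 0.1097
χ² = 0.4734 + 0.0636 + 0.1097 = 0.6467 ≈ 0.647
Degrees of freedom = 3 − 1 = 2; critical value at α = 0.1 is 4.605.
Since 0.647 < 4.605, we fail to reject the null hypothesis — the data are consistent with the 1:2:1 ratio.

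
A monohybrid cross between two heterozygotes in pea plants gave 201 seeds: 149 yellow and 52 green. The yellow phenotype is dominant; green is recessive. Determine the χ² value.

0.081

For a monohybrid cross between heterozygotes with complete dominance, the expected phenotypic ratio is 3:1.
Under the 3:1 hypothesis (Σ ratio = 4, N = 201):
  yellow: 201 × 3/4 = 150.75
  green: 201 × 1/4 = 50.25
χ² = Σ (O − E)² / E
  yellow: (149 − 150.75)² / 150.75 = 0.0203
  green: (52 − 50.25)² / 50.25 = 0.0609
χ² = 0.0203 + 0.0609 = 0.0812 ≈ 0.081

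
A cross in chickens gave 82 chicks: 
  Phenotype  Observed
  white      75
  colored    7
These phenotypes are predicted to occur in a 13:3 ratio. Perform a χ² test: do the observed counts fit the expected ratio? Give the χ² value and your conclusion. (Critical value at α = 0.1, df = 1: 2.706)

Total ratio parts = 16. Expected numbers out of 82:
  white: 82 × 13/16 = 66.625
  colored: 82 × 3/16 = 15.375
χ² = Σ (O − E)² / E
  white: (75 − 66.625)² / 66.625 = 1.0528
  colored: (7 − 15.375)² / 15.375 = 4.5620
χ² = 1.0528 + 4.5620 = 5.6148 ≈ 5.615
Degrees of freedom = 2 − 1 = 1; critical value at α = 0.1 is 2.706.
Since 5.615 > 2.706, we reject the null hypothesis — the data do not fit the 13:3 ratio.

5.615; not consistent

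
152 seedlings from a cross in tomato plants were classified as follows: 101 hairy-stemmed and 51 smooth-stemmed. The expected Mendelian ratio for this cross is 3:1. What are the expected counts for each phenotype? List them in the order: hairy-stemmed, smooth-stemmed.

Under the 3:1 hypothesis (Σ ratio = 4, N = 152):
  hairy-stemmed: 152 × 3/4 = 114
  smooth-stemmed: 152 × 1/4 = 38

114, 38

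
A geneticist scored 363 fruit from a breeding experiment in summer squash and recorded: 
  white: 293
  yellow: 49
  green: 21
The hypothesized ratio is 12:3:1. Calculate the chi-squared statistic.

The 12:3:1 ratio has 16 parts, so with N = 363 the expected counts are:
  white: 363 × 12/16 = 272.25
  yellow: 363 × 3/16 = 68.0625
  green: 363 × 1/16 = 22.6875
χ² = Σ (O − E)² / E
  white: (293 − 272.25)² / 272.25 = 1.5815
  yellow: (49 − 68.0625)² / 68.0625 = 5.3389
  green: (21 − 22.6875)² / 22.6875 = 0.1255
χ² = 1.5815 + 5.3389 + 0.1255 = 7.0459 ≈ 7.046

7.046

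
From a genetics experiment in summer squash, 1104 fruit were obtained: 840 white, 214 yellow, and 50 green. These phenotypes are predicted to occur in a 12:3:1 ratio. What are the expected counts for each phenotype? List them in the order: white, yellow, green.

828, 207, 69

Under the 12:3:1 hypothesis (Σ ratio = 16, N = 1104):
  white: 1104 × 12/16 = 828
  yellow: 1104 × 3/16 = 207
  green: 1104 × 1/16 = 69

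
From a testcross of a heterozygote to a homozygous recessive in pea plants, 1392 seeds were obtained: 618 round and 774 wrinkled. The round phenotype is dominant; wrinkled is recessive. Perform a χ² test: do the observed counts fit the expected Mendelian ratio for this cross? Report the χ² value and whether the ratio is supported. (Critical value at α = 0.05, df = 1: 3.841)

A testcross of a heterozygote (Aa × aa) gives a 1:1 phenotypic ratio.
The 1:1 ratio has 2 parts, so with N = 1392 the expected counts are:
  round: 1392 × 1/2 = 696
  wrinkled: 1392 × 1/2 = 696
χ² = Σ (O − E)² / E
  round: (618 − 696)² / 696 = 8.7414
  wrinkled: (774 − 696)² / 696 = 8.7414
χ² = 8.7414 + 8.7414 = 17.4828 ≈ 17.483
Degrees of freedom = 2 − 1 = 1; critical value at α = 0.05 is 3.841.
Since 17.483 > 3.841, we reject the null hypothesis — the data do not fit the 1:1 ratio.

17.483; not consistent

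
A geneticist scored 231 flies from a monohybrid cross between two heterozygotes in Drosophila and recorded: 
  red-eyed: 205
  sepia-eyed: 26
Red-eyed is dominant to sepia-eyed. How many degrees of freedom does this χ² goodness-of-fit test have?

1

For a monohybrid cross between heterozygotes with complete dominance, the expected phenotypic ratio is 3:1.
A goodness-of-fit test with 2 phenotype classes has df = 2 − 1 = 1.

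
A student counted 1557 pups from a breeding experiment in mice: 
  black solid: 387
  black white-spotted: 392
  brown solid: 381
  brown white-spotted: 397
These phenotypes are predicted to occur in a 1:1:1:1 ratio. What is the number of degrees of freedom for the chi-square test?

3

A goodness-of-fit test with 4 phenotype classes has df = 4 − 1 = 3.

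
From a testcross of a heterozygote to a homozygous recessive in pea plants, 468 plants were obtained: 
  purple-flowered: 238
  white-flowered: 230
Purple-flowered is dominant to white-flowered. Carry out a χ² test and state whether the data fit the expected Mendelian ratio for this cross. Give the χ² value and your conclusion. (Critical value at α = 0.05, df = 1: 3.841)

A testcross of a heterozygote (Aa × aa) gives a 1:1 phenotypic ratio.
Expected counts for N = 468 under a 1:1 ratio (total parts = 2):
  purple-flowered: 468 × 1/2 = 234
  white-flowered: 468 × 1/2 = 234
χ² = Σ (O − E)² / E
  purple-flowered: (238 − 234)² / 234 = 0.0684
  white-flowered: (230 − 234)² / 234 = 0.0684
χ² = 0.0684 + 0.0684 = 0.1368 ≈ 0.137
Degrees of freedom = 2 − 1 = 1; critical value at α = 0.05 is 3.841.
Since 0.137 < 3.841, we fail to reject the null hypothesis — the data are consistent with the 1:1 ratio.

0.137; consistent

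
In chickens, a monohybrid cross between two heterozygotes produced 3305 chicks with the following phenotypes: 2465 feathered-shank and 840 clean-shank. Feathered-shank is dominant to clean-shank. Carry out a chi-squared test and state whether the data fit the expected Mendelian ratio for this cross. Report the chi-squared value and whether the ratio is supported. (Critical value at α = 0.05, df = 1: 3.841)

0.305; consistent

For a monohybrid cross between heterozygotes with complete dominance, the expected phenotypic ratio is 3:1.
Total ratio parts = 4. Expected numbers out of 3305:
  feathered-shank: 3305 × 3/4 = 2478.75
  clean-shank: 3305 × 1/4 = 826.25
χ² = Σ (O − E)² / E
  feathered-shank: (2465 − 2478.75)² / 2478.75 = 0.0763
  clean-shank: (840 − 826.25)² / 826.25 = 0.2288
χ² = 0.0763 + 0.2288 = 0.3051 ≈ 0.305
Degrees of freedom = 2 − 1 = 1; critical value at α = 0.05 is 3.841.
Since 0.305 < 3.841, we fail to reject the null hypothesis — the data are consistent with the 3:1 ratio.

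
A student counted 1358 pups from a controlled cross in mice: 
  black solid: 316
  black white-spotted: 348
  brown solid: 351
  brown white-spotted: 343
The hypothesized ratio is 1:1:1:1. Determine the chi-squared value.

2.265

The 1:1:1:1 ratio has 4 parts, so with N = 1358 the expected counts are:
  black solid: 1358 × 1/4 = 339.5
  black white-spotted: 1358 × 1/4 = 339.5
  brown solid: 1358 × 1/4 = 339.5
  brown white-spotted: 1358 × 1/4 = 339.5
χ² = Σ (O − E)² / E
  black solid: (316 − 339.5)² / 339.5 = 1.6267
  black white-spotted: (348 − 339.5)² / 339.5 = 0.2128
  brown solid: (351 − 339.5)² / 339.5 = 0.3895
  brown white-spotted: (343 − 339.5)² / 339.5 = 0.0361
χ² = 1.6267 + 0.2128 + 0.3895 + 0.0361 = 2.2651 ≈ 2.265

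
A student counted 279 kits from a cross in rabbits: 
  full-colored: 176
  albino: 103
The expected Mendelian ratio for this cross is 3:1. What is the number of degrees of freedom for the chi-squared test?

A goodness-of-fit test with 2 phenotype classes has df = 2 − 1 = 1.

1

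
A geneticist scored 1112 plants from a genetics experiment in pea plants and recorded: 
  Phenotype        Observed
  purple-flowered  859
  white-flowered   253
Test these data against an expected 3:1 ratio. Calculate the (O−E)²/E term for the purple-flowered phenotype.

Total ratio parts = 4. Expected numbers out of 1112:
  purple-flowered: 1112 × 3/4 = 834
  white-flowered: 1112 × 1/4 = 278
Contribution of purple-flowered: (859 − 834)² / 834 = 0.7494

0.749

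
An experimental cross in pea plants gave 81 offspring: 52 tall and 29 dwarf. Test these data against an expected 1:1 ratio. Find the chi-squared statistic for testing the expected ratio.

Under the 1:1 hypothesis (Σ ratio = 2, N = 81):
  tall: 81 × 1/2 = 40.5
  dwarf: 81 × 1/2 = 40.5
χ² = Σ (O − E)² / E
  tall: (52 − 40.5)² / 40.5 = 3.2654
  dwarf: (29 − 40.5)² / 40.5 = 3.2654
χ² = 3.2654 + 3.2654 = 6.5308 ≈ 6.531

6.531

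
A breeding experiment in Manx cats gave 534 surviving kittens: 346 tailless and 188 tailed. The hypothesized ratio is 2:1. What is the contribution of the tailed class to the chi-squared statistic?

Under the 2:1 hypothesis (Σ ratio = 3, N = 534):
  tailless: 534 × 2/3 = 356
  tailed: 534 × 1/3 = 178
Contribution of tailed: (188 − 178)² / 178 = 0.5618

0.562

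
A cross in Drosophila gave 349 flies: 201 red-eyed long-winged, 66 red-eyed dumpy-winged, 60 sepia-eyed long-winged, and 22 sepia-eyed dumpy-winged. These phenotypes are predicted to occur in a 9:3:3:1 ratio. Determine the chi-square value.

Total ratio parts = 16. Expected numbers out of 349:
  red-eyed long-winged: 349 × 9/16 = 196.3125
  red-eyed dumpy-winged: 349 × 3/16 = 65.4375
  sepia-eyed long-winged: 349 × 3/16 = 65.4375
  sepia-eyed dumpy-winged: 349 × 1/16 = 21.8125
χ² = Σ (O − E)² / E
  red-eyed long-winged: (201 − 196.3125)² / 196.3125 = 0.1119
  red-eyed dumpy-winged: (66 − 65.4375)² / 65.4375 = 0.0048
  sepia-eyed long-winged: (60 − 65.4375)² / 65.4375 = 0.4518
  sepia-eyed dumpy-winged: (22 − 21.8125)² / 21.8125 = 0.0016
χ² = 0.1119 + 0.0048 + 0.4518 + 0.0016 = 0.5701 ≈ 0.570

0.570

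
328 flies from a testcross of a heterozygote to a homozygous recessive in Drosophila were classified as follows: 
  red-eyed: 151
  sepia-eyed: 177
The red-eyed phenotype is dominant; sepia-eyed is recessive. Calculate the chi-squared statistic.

A testcross of a heterozygote (Aa × aa) gives a 1:1 phenotypic ratio.
Expected counts for N = 328 under a 1:1 ratio (total parts = 2):
  red-eyed: 328 × 1/2 = 164
  sepia-eyed: 328 × 1/2 = 164
χ² = Σ (O − E)² / E
  red-eyed: (151 − 164)² / 164 = 1.0305
  sepia-eyed: (177 − 164)² / 164 = 1.0305
χ² = 1.0305 + 1.0305 = 2.061

2.061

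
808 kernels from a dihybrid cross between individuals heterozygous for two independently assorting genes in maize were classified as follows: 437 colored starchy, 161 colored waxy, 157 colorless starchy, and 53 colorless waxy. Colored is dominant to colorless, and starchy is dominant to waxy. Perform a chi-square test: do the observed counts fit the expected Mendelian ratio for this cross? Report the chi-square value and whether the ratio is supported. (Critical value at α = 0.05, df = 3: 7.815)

A dihybrid F₂ with independent assortment and complete dominance at both loci gives a 9:3:3:1 phenotypic ratio.
Expected counts for N = 808 under a 9:3:3:1 ratio (total parts = 16):
  colored starchy: 808 × 9/16 = 454.5
  colored waxy: 808 × 3/16 = 151.5
  colorless starchy: 808 × 3/16 = 151.5
  colorless waxy: 808 × 1/16 = 50.5
χ² = Σ (O − E)² / E
  colored starchy: (437 − 454.5)² / 454.5 = 0.6738
  colored waxy: (161 − 151.5)² / 151.5 = 0.5957
  colorless starchy: (157 − 151.5)² / 151.5 = 0.1997
  colorless waxy: (53 − 50.5)² / 50.5 = 0.1238
χ² = 0.6738 + 0.5957 + 0.1997 + 0.1238 = 1.593
Degrees of freedom = 4 − 1 = 3; critical value at α = 0.05 is 7.815.
Since 1.593 < 7.815, we fail to reject the null hypothesis — the data are consistent with the 9:3:3:1 ratio.

1.593; consistent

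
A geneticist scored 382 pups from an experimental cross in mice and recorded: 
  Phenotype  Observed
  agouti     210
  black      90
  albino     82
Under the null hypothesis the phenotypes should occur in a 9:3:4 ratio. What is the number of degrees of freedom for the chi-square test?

A goodness-of-fit test with 3 phenotype classes has df = 3 − 1 = 2.

2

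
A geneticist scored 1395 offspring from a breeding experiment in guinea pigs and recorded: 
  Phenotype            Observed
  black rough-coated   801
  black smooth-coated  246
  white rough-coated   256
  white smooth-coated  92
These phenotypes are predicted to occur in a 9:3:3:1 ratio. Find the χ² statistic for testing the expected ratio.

Expected counts for N = 1395 under a 9:3:3:1 ratio (total parts = 16):
  black rough-coated: 1395 × 9/16 = 784.6875
  black smooth-coated: 1395 × 3/16 = 261.5625
  white rough-coated: 1395 × 3/16 = 261.5625
  white smooth-coated: 1395 × 1/16 = 87.1875
χ² = Σ (O − E)² / E
  black rough-coated: (801 − 784.6875)² / 784.6875 = 0.3391
  black smooth-coated: (246 − 261.5625)² / 261.5625 = 0.9259
  white rough-coated: (256 − 261.5625)² / 261.5625 = 0.1183
  white smooth-coated: (92 − 87.1875)² / 87.1875 = 0.2656
χ² = 0.3391 + 0.9259 + 0.1183 + 0.2656 = 1.6489 ≈ 1.649

1.649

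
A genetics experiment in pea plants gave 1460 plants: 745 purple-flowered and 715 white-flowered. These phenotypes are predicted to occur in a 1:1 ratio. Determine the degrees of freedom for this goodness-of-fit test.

1

A goodness-of-fit test with 2 phenotype classes has df = 2 − 1 = 1.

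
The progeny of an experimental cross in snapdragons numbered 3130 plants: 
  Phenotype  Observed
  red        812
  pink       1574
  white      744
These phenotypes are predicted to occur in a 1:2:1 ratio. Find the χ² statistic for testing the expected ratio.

3.058

Total ratio parts = 4. Expected numbers out of 3130:
  red: 3130 × 1/4 = 782.5
  pink: 3130 × 2/4 = 1565
  white: 3130 × 1/4 = 782.5
χ² = Σ (O − E)² / E
  red: (812 − 782.5)² / 782.5 = 1.1121
  pink: (1574 − 1565)² / 1565 = 0.0518
  white: (744 − 782.5)² / 782.5 = 1.8942
χ² = 1.1121 + 0.0518 + 1.8942 = 3.0581 ≈ 3.058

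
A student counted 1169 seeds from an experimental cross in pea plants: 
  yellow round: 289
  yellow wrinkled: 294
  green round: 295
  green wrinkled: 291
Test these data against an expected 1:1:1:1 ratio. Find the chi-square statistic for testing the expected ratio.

0.078

Total ratio parts = 4. Expected numbers out of 1169:
  yellow round: 1169 × 1/4 = 292.25
  yellow wrinkled: 1169 × 1/4 = 292.25
  green round: 1169 × 1/4 = 292.25
  green wrinkled: 1169 × 1/4 = 292.25
χ² = Σ (O − E)² / E
  yellow round: (289 − 292.25)² / 292.25 = 0.0361
  yellow wrinkled: (294 − 292.25)² / 292.25 = 0.0105
  green round: (295 − 292.25)² / 292.25 = 0.0259
  green wrinkled: (291 − 292.25)² / 292.25 = 0.0053
χ² = 0.0361 + 0.0105 + 0.0259 + 0.0053 = 0.0778 ≈ 0.078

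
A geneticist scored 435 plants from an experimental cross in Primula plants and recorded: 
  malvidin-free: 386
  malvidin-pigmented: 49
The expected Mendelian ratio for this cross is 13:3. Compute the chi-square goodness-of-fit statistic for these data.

Total ratio parts = 16. Expected numbers out of 435:
  malvidin-free: 435 × 13/16 = 353.4375
  malvidin-pigmented: 435 × 3/16 = 81.5625
χ² = Σ (O − E)² / E
  malvidin-free: (386 − 353.4375)² / 353.4375 = 3.0000
  malvidin-pigmented: (49 − 81.5625)² / 81.5625 = 13.0000
χ² = 3.0000 + 13.0000 = 16.000

16.000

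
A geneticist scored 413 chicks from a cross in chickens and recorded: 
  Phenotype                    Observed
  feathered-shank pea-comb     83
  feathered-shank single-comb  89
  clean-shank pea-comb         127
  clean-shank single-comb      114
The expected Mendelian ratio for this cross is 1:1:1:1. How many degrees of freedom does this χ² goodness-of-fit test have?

3

A goodness-of-fit test with 4 phenotype classes has df = 4 − 1 = 3.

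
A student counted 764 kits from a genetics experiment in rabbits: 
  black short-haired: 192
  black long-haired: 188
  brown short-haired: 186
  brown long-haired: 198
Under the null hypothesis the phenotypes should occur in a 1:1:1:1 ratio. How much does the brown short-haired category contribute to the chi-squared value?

Under the 1:1:1:1 hypothesis (Σ ratio = 4, N = 764):
  black short-haired: 764 × 1/4 = 191
  black long-haired: 764 × 1/4 = 191
  brown short-haired: 764 × 1/4 = 191
  brown long-haired: 764 × 1/4 = 191
Contribution of brown short-haired: (186 − 191)² / 191 = 0.1309

0.131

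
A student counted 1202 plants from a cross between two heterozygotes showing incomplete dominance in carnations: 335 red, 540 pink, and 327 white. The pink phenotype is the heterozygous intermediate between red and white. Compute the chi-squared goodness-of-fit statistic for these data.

With incomplete dominance, a heterozygote × heterozygote cross gives a 1:2:1 phenotypic ratio.
Total ratio parts = 4. Expected numbers out of 1202:
  red: 1202 × 1/4 = 300.5
  pink: 1202 × 2/4 = 601
  white: 1202 × 1/4 = 300.5
χ² = Σ (O − E)² / E
  red: (335 − 300.5)² / 300.5 = 3.9609
  pink: (540 − 601)² / 601 = 6.1913
  white: (327 − 300.5)² / 300.5 = 2.3369
χ² = 3.9609 + 6.1913 + 2.3369 = 12.4891 ≈ 12.489

12.489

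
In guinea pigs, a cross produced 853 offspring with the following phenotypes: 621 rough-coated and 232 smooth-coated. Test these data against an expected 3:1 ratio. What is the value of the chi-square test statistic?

The 3:1 ratio has 4 parts, so with N = 853 the expected counts are:
  rough-coated: 853 × 3/4 = 639.75
  smooth-coated: 853 × 1/4 = 213.25
χ² = Σ (O − E)² / E
  rough-coated: (621 − 639.75)² / 639.75 = 0.5495
  smooth-coated: (232 − 213.25)² / 213.25 = 1.6486
χ² = 0.5495 + 1.6486 = 2.1981 ≈ 2.198

2.198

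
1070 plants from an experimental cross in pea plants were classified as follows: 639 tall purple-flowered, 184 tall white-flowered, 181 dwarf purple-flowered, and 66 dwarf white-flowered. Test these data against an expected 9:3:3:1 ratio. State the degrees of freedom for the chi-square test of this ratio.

3

A goodness-of-fit test with 4 phenotype classes has df = 4 − 1 = 3.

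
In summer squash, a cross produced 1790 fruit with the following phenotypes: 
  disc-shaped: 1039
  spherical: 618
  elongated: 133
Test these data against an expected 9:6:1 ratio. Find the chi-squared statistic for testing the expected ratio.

9.238

Total ratio parts = 16. Expected numbers out of 1790:
  disc-shaped: 1790 × 9/16 = 1006.875
  spherical: 1790 × 6/16 = 671.25
  elongated: 1790 × 1/16 = 111.875
χ² = Σ (O − E)² / E
  disc-shaped: (1039 − 1006.875)² / 1006.875 = 1.0250
  spherical: (618 − 671.25)² / 671.25 = 4.2243
  elongated: (133 − 111.875)² / 111.875 = 3.9890
χ² = 1.0250 + 4.2243 + 3.9890 = 9.2383 ≈ 9.238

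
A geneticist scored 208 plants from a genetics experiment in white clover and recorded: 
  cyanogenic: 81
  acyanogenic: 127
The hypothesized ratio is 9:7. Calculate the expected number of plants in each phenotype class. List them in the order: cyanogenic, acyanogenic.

117, 91

Total ratio parts = 16. Expected numbers out of 208:
  cyanogenic: 208 × 9/16 = 117
  acyanogenic: 208 × 7/16 = 91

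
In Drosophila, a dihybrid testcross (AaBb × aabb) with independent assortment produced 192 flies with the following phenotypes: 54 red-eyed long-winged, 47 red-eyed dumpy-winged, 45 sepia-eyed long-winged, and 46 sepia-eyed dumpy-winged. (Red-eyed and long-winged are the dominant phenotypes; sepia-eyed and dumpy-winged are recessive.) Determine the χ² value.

1.042

A dihybrid testcross with independent assortment gives a 1:1:1:1 ratio.
Under the 1:1:1:1 hypothesis (Σ ratio = 4, N = 192):
  red-eyed long-winged: 192 × 1/4 = 48
  red-eyed dumpy-winged: 192 × 1/4 = 48
  sepia-eyed long-winged: 192 × 1/4 = 48
  sepia-eyed dumpy-winged: 192 × 1/4 = 48
χ² = Σ (O − E)² / E
  red-eyed long-winged: (54 − 48)² / 48 = 0.7500
  red-eyed dumpy-winged: (47 − 48)² / 48 = 0.0208
  sepia-eyed long-winged: (45 − 48)² / 48 = 0.1875
  sepia-eyed dumpy-winged: (46 − 48)² / 48 = 0.0833
χ² = 0.7500 + 0.0208 + 0.1875 + 0.0833 = 1.0416 ≈ 1.042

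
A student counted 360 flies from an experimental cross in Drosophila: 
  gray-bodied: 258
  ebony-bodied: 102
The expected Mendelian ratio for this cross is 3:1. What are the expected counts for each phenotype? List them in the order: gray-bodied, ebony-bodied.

Total ratio parts = 4. Expected numbers out of 360:
  gray-bodied: 360 × 3/4 = 270
  ebony-bodied: 360 × 1/4 = 90

270, 90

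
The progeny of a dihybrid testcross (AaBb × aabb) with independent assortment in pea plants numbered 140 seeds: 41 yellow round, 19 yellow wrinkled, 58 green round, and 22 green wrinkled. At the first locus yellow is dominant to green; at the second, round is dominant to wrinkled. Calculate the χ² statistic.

A dihybrid testcross with independent assortment gives a 1:1:1:1 ratio.
The 1:1:1:1 ratio has 4 parts, so with N = 140 the expected counts are:
  yellow round: 140 × 1/4 = 35
  yellow wrinkled: 140 × 1/4 = 35
  green round: 140 × 1/4 = 35
  green wrinkled: 140 × 1/4 = 35
χ² = Σ (O − E)² / E
  yellow round: (41 − 35)² / 35 = 1.0286
  yellow wrinkled: (19 − 35)² / 35 = 7.3143
  green round: (58 − 35)² / 35 = 15.1143
  green wrinkled: (22 − 35)² / 35 = 4.8286
χ² = 1.0286 + 7.3143 + 15.1143 + 4.8286 = 28.2858 ≈ 28.286

28.286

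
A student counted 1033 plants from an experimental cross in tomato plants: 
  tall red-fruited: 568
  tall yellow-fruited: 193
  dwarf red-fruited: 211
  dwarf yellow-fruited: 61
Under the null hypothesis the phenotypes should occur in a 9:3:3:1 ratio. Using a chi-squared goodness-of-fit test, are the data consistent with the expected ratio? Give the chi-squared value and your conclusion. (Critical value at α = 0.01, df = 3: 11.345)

Under the 9:3:3:1 hypothesis (Σ ratio = 16, N = 1033):
  tall red-fruited: 1033 × 9/16 = 581.0625
  tall yellow-fruited: 1033 × 3/16 = 193.6875
  dwarf red-fruited: 1033 × 3/16 = 193.6875
  dwarf yellow-fruited: 1033 × 1/16 = 64.5625
χ² = Σ (O − E)² / E
  tall red-fruited: (568 − 581.0625)² / 581.0625 = 0.2936
  tall yellow-fruited: (193 − 193.6875)² / 193.6875 = 0.0024
  dwarf red-fruited: (211 − 193.6875)² / 193.6875 = 1.5475
  dwarf yellow-fruited: (61 − 64.5625)² / 64.5625 = 0.1966
χ² = 0.2936 + 0.0024 + 1.5475 + 0.1966 = 2.0401 ≈ 2.040
Degrees of freedom = 4 − 1 = 3; critical value at α = 0.01 is 11.345.
Since 2.040 < 11.345, we fail to reject the null hypothesis — the data are consistent with the 9:3:3:1 ratio.

2.040; consistent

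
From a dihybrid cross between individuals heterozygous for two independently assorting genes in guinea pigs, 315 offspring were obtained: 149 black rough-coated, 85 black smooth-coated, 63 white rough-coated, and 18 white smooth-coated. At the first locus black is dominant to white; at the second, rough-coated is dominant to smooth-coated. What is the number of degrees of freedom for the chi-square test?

3

A dihybrid F₂ with independent assortment and complete dominance at both loci gives a 9:3:3:1 phenotypic ratio.
A goodness-of-fit test with 4 phenotype classes has df = 4 − 1 = 3.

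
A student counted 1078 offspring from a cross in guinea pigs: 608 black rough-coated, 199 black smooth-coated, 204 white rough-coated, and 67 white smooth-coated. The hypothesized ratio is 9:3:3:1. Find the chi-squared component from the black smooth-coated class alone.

0.048

Expected counts for N = 1078 under a 9:3:3:1 ratio (total parts = 16):
  black rough-coated: 1078 × 9/16 = 606.375
  black smooth-coated: 1078 × 3/16 = 202.125
  white rough-coated: 1078 × 3/16 = 202.125
  white smooth-coated: 1078 × 1/16 = 67.375
Contribution of black smooth-coated: (199 − 202.125)² / 202.125 = 0.0483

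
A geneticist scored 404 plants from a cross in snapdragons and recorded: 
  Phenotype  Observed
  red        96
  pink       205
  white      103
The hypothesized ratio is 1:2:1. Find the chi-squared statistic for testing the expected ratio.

0.332

Expected counts for N = 404 under a 1:2:1 ratio (total parts = 4):
  red: 404 × 1/4 = 101
  pink: 404 × 2/4 = 202
  white: 404 × 1/4 = 101
χ² = Σ (O − E)² / E
  red: (96 − 101)² / 101 = 0.2475
  pink: (205 − 202)² / 202 = 0.0446
  white: (103 − 101)² / 101 = 0.0396
χ² = 0.2475 + 0.0446 + 0.0396 = 0.3317 ≈ 0.332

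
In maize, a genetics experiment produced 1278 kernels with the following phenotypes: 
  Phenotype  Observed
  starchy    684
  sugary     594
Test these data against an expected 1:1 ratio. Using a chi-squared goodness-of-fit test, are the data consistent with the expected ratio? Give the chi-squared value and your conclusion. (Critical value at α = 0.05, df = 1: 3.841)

6.338; not consistent

Under the 1:1 hypothesis (Σ ratio = 2, N = 1278):
  starchy: 1278 × 1/2 = 639
  sugary: 1278 × 1/2 = 639
χ² = Σ (O − E)² / E
  starchy: (684 − 639)² / 639 = 3.1690
  sugary: (594 − 639)² / 639 = 3.1690
χ² = 3.1690 + 3.1690 = 6.338
Degrees of freedom = 2 − 1 = 1; critical value at α = 0.05 is 3.841.
Since 6.338 > 3.841, we reject the null hypothesis — the data do not fit the 1:1 ratio.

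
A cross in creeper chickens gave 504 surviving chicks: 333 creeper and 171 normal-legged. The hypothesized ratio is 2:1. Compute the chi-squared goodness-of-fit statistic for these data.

The 2:1 ratio has 3 parts, so with N = 504 the expected counts are:
  creeper: 504 × 2/3 = 336
  normal-legged: 504 × 1/3 = 168
χ² = Σ (O − E)² / E
  creeper: (333 − 336)² / 336 = 0.0268
  normal-legged: (171 − 168)² / 168 = 0.0536
χ² = 0.0268 + 0.0536 = 0.0804 ≈ 0.080

0.080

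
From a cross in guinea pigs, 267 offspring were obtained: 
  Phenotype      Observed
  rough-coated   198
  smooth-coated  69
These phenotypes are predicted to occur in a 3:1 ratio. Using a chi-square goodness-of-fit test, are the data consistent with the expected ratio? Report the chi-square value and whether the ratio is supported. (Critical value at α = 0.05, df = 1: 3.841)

0.101; consistent

Total ratio parts = 4. Expected numbers out of 267:
  rough-coated: 267 × 3/4 = 200.25
  smooth-coated: 267 × 1/4 = 66.75
χ² = Σ (O − E)² / E
  rough-coated: (198 − 200.25)² / 200.25 = 0.0253
  smooth-coated: (69 − 66.75)² / 66.75 = 0.0758
χ² = 0.0253 + 0.0758 = 0.1011 ≈ 0.101
Degrees of freedom = 2 − 1 = 1; critical value at α = 0.05 is 3.841.
Since 0.101 < 3.841, we fail to reject the null hypothesis — the data are consistent with the 3:1 ratio.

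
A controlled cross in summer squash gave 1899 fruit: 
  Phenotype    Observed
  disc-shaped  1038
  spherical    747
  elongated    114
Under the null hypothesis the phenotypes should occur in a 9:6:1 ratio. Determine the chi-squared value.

2.746

Under the 9:6:1 hypothesis (Σ ratio = 16, N = 1899):
  disc-shaped: 1899 × 9/16 = 1068.1875
  spherical: 1899 × 6/16 = 712.125
  elongated: 1899 × 1/16 = 118.6875
χ² = Σ (O − E)² / E
  disc-shaped: (1038 − 1068.1875)² / 1068.1875 = 0.8531
  spherical: (747 − 712.125)² / 712.125 = 1.7079
  elongated: (114 − 118.6875)² / 118.6875 = 0.1851
χ² = 0.8531 + 1.7079 + 0.1851 = 2.7461 ≈ 2.746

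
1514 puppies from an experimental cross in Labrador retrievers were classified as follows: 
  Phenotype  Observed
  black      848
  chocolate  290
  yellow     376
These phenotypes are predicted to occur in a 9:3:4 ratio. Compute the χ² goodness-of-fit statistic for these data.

0.164

Under the 9:3:4 hypothesis (Σ ratio = 16, N = 1514):
  black: 1514 × 9/16 = 851.625
  chocolate: 1514 × 3/16 = 283.875
  yellow: 1514 × 4/16 = 378.5
χ² = Σ (O − E)² / E
  black: (848 − 851.625)² / 851.625 = 0.0154
  chocolate: (290 − 283.875)² / 283.875 = 0.1322
  yellow: (376 − 378.5)² / 378.5 = 0.0165
χ² = 0.0154 + 0.1322 + 0.0165 = 0.1641 ≈ 0.164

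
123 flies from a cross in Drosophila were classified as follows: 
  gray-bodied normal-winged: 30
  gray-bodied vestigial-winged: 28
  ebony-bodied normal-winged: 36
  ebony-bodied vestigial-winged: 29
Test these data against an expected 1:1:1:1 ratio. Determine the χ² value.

1.260

Under the 1:1:1:1 hypothesis (Σ ratio = 4, N = 123):
  gray-bodied normal-winged: 123 × 1/4 = 30.75
  gray-bodied vestigial-winged: 123 × 1/4 = 30.75
  ebony-bodied normal-winged: 123 × 1/4 = 30.75
  ebony-bodied vestigial-winged: 123 × 1/4 = 30.75
χ² = Σ (O − E)² / E
  gray-bodied normal-winged: (30 − 30.75)² / 30.75 = 0.0183
  gray-bodied vestigial-winged: (28 − 30.75)² / 30.75 = 0.2459
  ebony-bodied normal-winged: (36 − 30.75)² / 30.75 = 0.8963
  ebony-bodied vestigial-winged: (29 − 30.75)² / 30.75 = 0.0996
χ² = 0.0183 + 0.2459 + 0.8963 + 0.0996 = 1.2601 ≈ 1.260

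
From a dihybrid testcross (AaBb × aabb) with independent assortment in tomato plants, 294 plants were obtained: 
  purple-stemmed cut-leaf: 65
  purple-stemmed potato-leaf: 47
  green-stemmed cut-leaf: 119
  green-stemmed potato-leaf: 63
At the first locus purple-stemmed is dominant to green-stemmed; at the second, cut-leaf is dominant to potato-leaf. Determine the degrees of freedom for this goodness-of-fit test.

A dihybrid testcross with independent assortment gives a 1:1:1:1 ratio.
A goodness-of-fit test with 4 phenotype classes has df = 4 − 1 = 3.

3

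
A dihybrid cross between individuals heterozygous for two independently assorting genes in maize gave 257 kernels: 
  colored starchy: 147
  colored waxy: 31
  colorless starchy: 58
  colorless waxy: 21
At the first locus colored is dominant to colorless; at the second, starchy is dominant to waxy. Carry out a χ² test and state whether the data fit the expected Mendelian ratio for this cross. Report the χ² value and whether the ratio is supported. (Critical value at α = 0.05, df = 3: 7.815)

9.687; not consistent

A dihybrid F₂ with independent assortment and complete dominance at both loci gives a 9:3:3:1 phenotypic ratio.
Expected counts for N = 257 under a 9:3:3:1 ratio (total parts = 16):
  colored starchy: 257 × 9/16 = 144.5625
  colored waxy: 257 × 3/16 = 48.1875
  colorless starchy: 257 × 3/16 = 48.1875
  colorless waxy: 257 × 1/16 = 16.0625
χ² = Σ (O − E)² / E
  colored starchy: (147 − 144.5625)² / 144.5625 = 0.0411
  colored waxy: (31 − 48.1875)² / 48.1875 = 6.1304
  colorless starchy: (58 − 48.1875)² / 48.1875 = 1.9981
  colorless waxy: (21 − 16.0625)² / 16.0625 = 1.5178
χ² = 0.0411 + 6.1304 + 1.9981 + 1.5178 = 9.6874 ≈ 9.687
Degrees of freedom = 4 − 1 = 3; critical value at α = 0.05 is 7.815.
Since 9.687 > 7.815, we reject the null hypothesis — the data do not fit the 9:3:3:1 ratio.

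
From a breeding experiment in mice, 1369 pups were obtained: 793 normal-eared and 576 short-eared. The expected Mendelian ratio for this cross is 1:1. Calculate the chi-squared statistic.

The 1:1 ratio has 2 parts, so with N = 1369 the expected counts are:
  normal-eared: 1369 × 1/2 = 684.5
  short-eared: 1369 × 1/2 = 684.5
χ² = Σ (O − E)² / E
  normal-eared: (793 − 684.5)² / 684.5 = 17.1983
  short-eared: (576 − 684.5)² / 684.5 = 17.1983
χ² = 17.1983 + 17.1983 = 34.3966 ≈ 34.397

34.397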